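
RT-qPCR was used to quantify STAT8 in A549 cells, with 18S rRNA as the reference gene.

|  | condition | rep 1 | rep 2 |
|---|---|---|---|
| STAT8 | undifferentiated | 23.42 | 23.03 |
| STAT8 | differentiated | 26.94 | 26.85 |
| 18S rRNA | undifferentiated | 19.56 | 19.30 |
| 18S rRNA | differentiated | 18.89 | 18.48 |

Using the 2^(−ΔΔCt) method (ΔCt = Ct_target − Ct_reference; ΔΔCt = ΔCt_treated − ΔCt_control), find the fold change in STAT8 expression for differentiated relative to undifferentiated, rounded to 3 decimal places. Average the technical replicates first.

0.047

Mean Ct: STAT8 undifferentiated 23.225; STAT8 differentiated 26.895; 18S rRNA undifferentiated 19.430; 18S rRNA differentiated 18.685
ΔCt(undifferentiated) = 23.225 − 19.430 = 3.795
ΔCt(differentiated) = 26.895 − 18.685 = 8.210
ΔΔCt = 8.210 − 3.795 = 4.415
Fold change = 2^(−4.415) = 0.0469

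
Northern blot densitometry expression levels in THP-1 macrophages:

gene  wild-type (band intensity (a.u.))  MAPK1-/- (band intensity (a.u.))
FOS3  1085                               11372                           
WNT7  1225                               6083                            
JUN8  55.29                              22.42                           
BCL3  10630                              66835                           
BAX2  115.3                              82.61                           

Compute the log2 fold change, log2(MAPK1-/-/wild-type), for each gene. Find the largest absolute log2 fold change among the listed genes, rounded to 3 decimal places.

log2(11372/1085) = 3.390  (FOS3)
log2(6083/1225) = 2.312  (WNT7)
log2(22.42/55.29) = -1.302  (JUN8)
log2(66835/10630) = 2.652  (BCL3)
log2(82.61/115.3) = -0.481  (BAX2)
The largest magnitude belongs to FOS3.

3.390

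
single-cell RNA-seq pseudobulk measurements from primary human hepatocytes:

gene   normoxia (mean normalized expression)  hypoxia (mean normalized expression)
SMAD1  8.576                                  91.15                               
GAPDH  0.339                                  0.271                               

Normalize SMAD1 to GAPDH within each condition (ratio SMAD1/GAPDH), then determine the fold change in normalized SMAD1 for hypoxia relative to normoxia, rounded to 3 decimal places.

SMAD1/GAPDH (normoxia) = 8.576 / 0.339 = 25.298
SMAD1/GAPDH (hypoxia) = 91.15 / 0.271 = 336.35
Fold change = 336.35 / 25.298 = 13.2954

13.295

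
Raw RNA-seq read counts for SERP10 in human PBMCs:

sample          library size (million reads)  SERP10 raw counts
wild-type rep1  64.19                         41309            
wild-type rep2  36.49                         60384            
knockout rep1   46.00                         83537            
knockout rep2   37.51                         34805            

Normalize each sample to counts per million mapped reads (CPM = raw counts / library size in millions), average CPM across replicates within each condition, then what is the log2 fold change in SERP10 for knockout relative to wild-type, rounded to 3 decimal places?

CPM(wild-type rep1) = 41309 / 64.19 = 643.5426
CPM(wild-type rep2) = 60384 / 36.49 = 1654.8095
CPM(knockout rep1) = 83537 / 46.00 = 1816.0217
CPM(knockout rep2) = 34805 / 37.51 = 927.8859
mean CPM(wild-type) = 1149.1761; mean CPM(knockout) = 1371.9538
Fold change = 1371.9538 / 1149.1761 = 1.19386
log2(1.19386) = 0.2556

0.256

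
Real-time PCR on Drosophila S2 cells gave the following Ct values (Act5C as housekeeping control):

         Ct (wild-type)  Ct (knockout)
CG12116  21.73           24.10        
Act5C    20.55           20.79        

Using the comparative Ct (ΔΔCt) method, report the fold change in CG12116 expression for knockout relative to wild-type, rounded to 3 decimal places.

0.228

ΔCt(wild-type) = 21.730 − 20.550 = 1.180
ΔCt(knockout) = 24.100 − 20.790 = 3.310
ΔΔCt = 3.310 − 1.180 = 2.130
Fold change = 2^(−2.130) = 0.2285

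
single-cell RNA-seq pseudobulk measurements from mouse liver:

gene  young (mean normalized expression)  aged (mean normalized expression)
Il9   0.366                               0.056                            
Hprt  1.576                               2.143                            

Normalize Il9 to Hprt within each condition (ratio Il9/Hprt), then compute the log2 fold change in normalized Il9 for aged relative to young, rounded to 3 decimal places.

-3.152

Il9/Hprt (young) = 0.366 / 1.576 = 0.23223
Il9/Hprt (aged) = 0.056 / 2.143 = 0.026132
Fold change = 0.026132 / 0.23223 = 0.1125
log2(0.1125) = -3.1517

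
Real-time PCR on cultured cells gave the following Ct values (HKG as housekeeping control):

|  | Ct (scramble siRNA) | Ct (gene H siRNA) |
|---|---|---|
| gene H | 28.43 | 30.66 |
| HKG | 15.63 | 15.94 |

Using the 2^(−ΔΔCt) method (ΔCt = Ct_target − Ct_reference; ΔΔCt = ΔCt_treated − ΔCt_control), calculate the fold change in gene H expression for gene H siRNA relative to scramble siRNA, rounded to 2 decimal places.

0.26

ΔCt(scramble siRNA) = 28.430 − 15.630 = 12.800
ΔCt(gene H siRNA) = 30.660 − 15.940 = 14.720
ΔΔCt = 14.720 − 12.800 = 1.920
Fold change = 2^(−1.920) = 0.264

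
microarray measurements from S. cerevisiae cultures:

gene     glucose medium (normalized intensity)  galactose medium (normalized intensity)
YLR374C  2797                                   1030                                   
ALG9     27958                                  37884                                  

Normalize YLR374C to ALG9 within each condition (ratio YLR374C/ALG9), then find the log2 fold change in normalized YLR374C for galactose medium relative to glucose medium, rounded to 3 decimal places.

YLR374C/ALG9 (glucose medium) = 2797 / 27958 = 0.10004
YLR374C/ALG9 (galactose medium) = 1030 / 37884 = 0.027188
Fold change = 0.027188 / 0.10004 = 0.2718
log2(0.2718) = -1.8796

-1.880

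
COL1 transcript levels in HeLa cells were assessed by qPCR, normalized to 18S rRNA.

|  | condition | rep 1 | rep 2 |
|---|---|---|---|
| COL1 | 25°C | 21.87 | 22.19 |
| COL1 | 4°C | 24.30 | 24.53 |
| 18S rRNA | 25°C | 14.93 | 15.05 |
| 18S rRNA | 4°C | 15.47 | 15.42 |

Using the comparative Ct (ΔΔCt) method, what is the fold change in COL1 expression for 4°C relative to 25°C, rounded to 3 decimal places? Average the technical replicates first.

Mean Ct: COL1 25°C 22.030; COL1 4°C 24.415; 18S rRNA 25°C 14.990; 18S rRNA 4°C 15.445
ΔCt(25°C) = 22.030 − 14.990 = 7.040
ΔCt(4°C) = 24.415 − 15.445 = 8.970
ΔΔCt = 8.970 − 7.040 = 1.930
Fold change = 2^(−1.930) = 0.2624

0.262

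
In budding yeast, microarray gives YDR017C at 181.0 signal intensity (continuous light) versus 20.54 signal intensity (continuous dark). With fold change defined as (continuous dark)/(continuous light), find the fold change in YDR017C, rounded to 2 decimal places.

Fold change = 20.54 / 181.0 = 0.113
YDR017C is downregulated.

0.11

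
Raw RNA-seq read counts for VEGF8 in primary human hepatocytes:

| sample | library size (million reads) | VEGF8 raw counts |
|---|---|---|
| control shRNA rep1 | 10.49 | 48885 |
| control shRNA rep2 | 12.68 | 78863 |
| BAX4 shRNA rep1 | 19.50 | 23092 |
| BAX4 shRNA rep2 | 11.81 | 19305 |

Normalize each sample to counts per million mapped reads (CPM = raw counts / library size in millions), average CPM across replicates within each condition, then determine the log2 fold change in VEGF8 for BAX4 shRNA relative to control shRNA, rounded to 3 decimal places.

CPM(control shRNA rep1) = 48885 / 10.49 = 4660.1525
CPM(control shRNA rep2) = 78863 / 12.68 = 6219.4795
CPM(BAX4 shRNA rep1) = 23092 / 19.50 = 1184.2051
CPM(BAX4 shRNA rep2) = 19305 / 11.81 = 1634.6317
mean CPM(control shRNA) = 5439.8160; mean CPM(BAX4 shRNA) = 1409.4184
Fold change = 1409.4184 / 5439.8160 = 0.25909
log2(0.25909) = -1.9485

-1.948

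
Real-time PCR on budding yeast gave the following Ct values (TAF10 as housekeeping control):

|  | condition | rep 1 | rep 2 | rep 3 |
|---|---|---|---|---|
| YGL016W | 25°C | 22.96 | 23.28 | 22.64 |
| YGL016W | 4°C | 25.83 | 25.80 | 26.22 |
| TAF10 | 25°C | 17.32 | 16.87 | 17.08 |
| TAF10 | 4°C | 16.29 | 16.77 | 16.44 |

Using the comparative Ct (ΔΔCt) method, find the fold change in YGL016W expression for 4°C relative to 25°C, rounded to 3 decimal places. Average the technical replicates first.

Mean Ct: YGL016W 25°C 22.960; YGL016W 4°C 25.950; TAF10 25°C 17.090; TAF10 4°C 16.500
ΔCt(25°C) = 22.960 − 17.090 = 5.870
ΔCt(4°C) = 25.950 − 16.500 = 9.450
ΔΔCt = 9.450 − 5.870 = 3.580
Fold change = 2^(−3.580) = 0.0836

0.084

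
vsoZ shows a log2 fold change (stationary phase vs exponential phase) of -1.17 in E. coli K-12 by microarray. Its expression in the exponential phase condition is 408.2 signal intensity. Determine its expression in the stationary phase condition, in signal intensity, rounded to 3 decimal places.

Fold change = 2^(-1.17) = 0.4444
stationary phase expression = 408.2 × 0.4444 = 181.413

181.413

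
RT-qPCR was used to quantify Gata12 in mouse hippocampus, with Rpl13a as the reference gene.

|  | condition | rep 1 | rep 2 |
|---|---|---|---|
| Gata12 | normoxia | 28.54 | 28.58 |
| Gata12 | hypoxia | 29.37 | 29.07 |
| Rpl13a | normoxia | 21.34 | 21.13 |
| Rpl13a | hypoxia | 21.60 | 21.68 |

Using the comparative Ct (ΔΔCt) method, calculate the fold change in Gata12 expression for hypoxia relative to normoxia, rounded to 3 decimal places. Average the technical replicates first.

Mean Ct: Gata12 normoxia 28.560; Gata12 hypoxia 29.220; Rpl13a normoxia 21.235; Rpl13a hypoxia 21.640
ΔCt(normoxia) = 28.560 − 21.235 = 7.325
ΔCt(hypoxia) = 29.220 − 21.640 = 7.580
ΔΔCt = 7.580 − 7.325 = 0.255
Fold change = 2^(−0.255) = 0.8380

0.838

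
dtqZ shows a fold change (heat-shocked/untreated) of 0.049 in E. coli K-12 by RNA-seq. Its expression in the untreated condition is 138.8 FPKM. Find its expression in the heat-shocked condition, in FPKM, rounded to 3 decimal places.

6.801

heat-shocked expression = 138.8 × 0.049 = 6.801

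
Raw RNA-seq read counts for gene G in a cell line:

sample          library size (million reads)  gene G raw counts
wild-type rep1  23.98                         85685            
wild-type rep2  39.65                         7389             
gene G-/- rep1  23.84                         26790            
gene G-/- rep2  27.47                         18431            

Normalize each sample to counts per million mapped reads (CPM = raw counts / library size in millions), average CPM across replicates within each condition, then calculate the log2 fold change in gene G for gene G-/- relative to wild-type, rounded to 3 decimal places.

-1.067

CPM(wild-type rep1) = 85685 / 23.98 = 3573.1860
CPM(wild-type rep2) = 7389 / 39.65 = 186.3556
CPM(gene G-/- rep1) = 26790 / 23.84 = 1123.7416
CPM(gene G-/- rep2) = 18431 / 27.47 = 670.9501
mean CPM(wild-type) = 1879.7708; mean CPM(gene G-/-) = 897.3459
Fold change = 897.3459 / 1879.7708 = 0.47737
log2(0.47737) = -1.0668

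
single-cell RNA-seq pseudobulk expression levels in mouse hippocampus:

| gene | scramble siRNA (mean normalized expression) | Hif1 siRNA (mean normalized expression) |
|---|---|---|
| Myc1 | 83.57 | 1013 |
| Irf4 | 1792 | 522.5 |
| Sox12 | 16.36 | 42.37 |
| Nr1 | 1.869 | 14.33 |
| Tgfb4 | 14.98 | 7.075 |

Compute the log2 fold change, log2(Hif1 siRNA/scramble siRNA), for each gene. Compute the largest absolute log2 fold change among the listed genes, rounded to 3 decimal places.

log2(1013/83.57) = 3.600  (Myc1)
log2(522.5/1792) = -1.778  (Irf4)
log2(42.37/16.36) = 1.373  (Sox12)
log2(14.33/1.869) = 2.939  (Nr1)
log2(7.075/14.98) = -1.082  (Tgfb4)
The largest magnitude belongs to Myc1.

3.600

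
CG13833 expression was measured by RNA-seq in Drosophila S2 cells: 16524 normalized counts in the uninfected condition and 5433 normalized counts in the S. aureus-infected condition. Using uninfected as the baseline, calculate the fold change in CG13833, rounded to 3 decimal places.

0.329

Fold change = 5433 / 16524 = 0.3288
CG13833 is downregulated.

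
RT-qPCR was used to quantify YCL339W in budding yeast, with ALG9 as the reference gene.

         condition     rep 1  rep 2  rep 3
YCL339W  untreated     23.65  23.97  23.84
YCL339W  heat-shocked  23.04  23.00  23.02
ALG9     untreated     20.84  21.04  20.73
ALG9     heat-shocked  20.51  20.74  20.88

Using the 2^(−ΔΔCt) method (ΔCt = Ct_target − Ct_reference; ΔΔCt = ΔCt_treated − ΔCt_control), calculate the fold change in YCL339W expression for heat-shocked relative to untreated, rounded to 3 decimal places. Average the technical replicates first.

Mean Ct: YCL339W untreated 23.820; YCL339W heat-shocked 23.020; ALG9 untreated 20.870; ALG9 heat-shocked 20.710
ΔCt(untreated) = 23.820 − 20.870 = 2.950
ΔCt(heat-shocked) = 23.020 − 20.710 = 2.310
ΔΔCt = 2.310 − 2.950 = -0.640
Fold change = 2^(−(-0.640)) = 2^0.640 = 1.5583

1.558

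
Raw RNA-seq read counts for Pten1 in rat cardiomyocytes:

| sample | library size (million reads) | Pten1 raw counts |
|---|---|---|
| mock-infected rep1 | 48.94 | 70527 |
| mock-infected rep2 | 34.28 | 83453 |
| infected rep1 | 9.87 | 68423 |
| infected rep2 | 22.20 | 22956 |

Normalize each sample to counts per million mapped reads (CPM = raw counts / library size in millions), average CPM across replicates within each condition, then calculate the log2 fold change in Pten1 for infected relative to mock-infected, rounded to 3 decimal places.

CPM(mock-infected rep1) = 70527 / 48.94 = 1441.0911
CPM(mock-infected rep2) = 83453 / 34.28 = 2434.4516
CPM(infected rep1) = 68423 / 9.87 = 6932.4215
CPM(infected rep2) = 22956 / 22.20 = 1034.0541
mean CPM(mock-infected) = 1937.7714; mean CPM(infected) = 3983.2378
Fold change = 3983.2378 / 1937.7714 = 2.05558
log2(2.05558) = 1.0395

1.040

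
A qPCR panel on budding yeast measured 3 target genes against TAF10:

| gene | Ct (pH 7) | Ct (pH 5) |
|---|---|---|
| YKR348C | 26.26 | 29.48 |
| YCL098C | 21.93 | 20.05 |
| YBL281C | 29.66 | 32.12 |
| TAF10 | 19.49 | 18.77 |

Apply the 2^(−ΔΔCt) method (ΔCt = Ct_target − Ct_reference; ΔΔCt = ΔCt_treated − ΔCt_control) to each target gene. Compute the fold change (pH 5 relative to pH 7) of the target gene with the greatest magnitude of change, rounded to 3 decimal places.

0.065

YKR348C: ΔΔCt = (29.48−18.77) − (26.26−19.49) = 10.71 − 6.77 = 3.94; fold change = 2^-3.94 = 0.065
YCL098C: ΔΔCt = (20.05−18.77) − (21.93−19.49) = 1.28 − 2.44 = -1.16; fold change = 2^1.16 = 2.235
YBL281C: ΔΔCt = (32.12−18.77) − (29.66−19.49) = 13.35 − 10.17 = 3.18; fold change = 2^-3.18 = 0.110
YKR348C has the largest |ΔΔCt| = 3.94.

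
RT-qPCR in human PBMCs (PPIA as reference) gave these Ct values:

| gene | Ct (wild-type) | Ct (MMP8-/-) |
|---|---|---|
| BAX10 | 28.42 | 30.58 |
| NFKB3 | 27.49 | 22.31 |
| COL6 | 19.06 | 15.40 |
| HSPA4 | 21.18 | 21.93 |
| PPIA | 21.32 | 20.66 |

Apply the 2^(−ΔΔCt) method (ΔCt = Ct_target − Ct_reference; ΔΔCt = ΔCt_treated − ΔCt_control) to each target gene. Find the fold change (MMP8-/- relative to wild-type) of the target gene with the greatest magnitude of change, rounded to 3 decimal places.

22.943

BAX10: ΔΔCt = (30.58−20.66) − (28.42−21.32) = 9.92 − 7.10 = 2.82; fold change = 2^-2.82 = 0.142
NFKB3: ΔΔCt = (22.31−20.66) − (27.49−21.32) = 1.65 − 6.17 = -4.52; fold change = 2^4.52 = 22.943
COL6: ΔΔCt = (15.40−20.66) − (19.06−21.32) = -5.26 − (-2.26) = -3.00; fold change = 2^3.00 = 8.000
HSPA4: ΔΔCt = (21.93−20.66) − (21.18−21.32) = 1.27 − (-0.14) = 1.41; fold change = 2^-1.41 = 0.376
NFKB3 has the largest |ΔΔCt| = 4.52.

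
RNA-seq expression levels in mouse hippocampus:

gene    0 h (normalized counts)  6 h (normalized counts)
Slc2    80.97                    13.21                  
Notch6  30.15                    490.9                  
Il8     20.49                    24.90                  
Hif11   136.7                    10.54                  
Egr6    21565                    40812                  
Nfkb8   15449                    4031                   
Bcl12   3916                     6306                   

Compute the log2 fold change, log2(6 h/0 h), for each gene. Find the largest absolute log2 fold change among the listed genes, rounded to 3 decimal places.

log2(13.21/80.97) = -2.616  (Slc2)
log2(490.9/30.15) = 4.025  (Notch6)
log2(24.90/20.49) = 0.281  (Il8)
log2(10.54/136.7) = -3.697  (Hif11)
log2(40812/21565) = 0.920  (Egr6)
log2(4031/15449) = -1.938  (Nfkb8)
log2(6306/3916) = 0.687  (Bcl12)
The largest magnitude belongs to Notch6.

4.025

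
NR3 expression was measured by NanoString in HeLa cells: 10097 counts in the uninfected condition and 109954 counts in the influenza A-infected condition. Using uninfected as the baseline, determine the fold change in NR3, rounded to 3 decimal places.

10.890

Fold change = 109954 / 10097 = 10.8898
NR3 is upregulated.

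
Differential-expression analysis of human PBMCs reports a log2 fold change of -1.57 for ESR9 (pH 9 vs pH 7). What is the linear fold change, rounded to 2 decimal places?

0.34

Fold change = 2^(-1.57) = 0.337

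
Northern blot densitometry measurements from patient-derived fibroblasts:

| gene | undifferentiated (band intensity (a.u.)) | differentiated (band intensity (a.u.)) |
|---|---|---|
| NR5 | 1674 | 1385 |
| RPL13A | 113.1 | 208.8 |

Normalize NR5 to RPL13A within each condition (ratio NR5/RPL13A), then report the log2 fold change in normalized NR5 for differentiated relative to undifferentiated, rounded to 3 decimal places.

NR5/RPL13A (undifferentiated) = 1674 / 113.1 = 14.801
NR5/RPL13A (differentiated) = 1385 / 208.8 = 6.6331
Fold change = 6.6331 / 14.801 = 0.4482
log2(0.4482) = -1.1579

-1.158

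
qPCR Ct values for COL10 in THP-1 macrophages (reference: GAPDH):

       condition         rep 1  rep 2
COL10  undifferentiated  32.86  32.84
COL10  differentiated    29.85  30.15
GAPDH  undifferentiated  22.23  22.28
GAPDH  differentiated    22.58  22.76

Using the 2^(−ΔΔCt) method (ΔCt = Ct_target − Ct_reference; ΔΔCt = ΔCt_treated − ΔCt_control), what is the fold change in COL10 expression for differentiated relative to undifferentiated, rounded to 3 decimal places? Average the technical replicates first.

9.613

Mean Ct: COL10 undifferentiated 32.850; COL10 differentiated 30.000; GAPDH undifferentiated 22.255; GAPDH differentiated 22.670
ΔCt(undifferentiated) = 32.850 − 22.255 = 10.595
ΔCt(differentiated) = 30.000 − 22.670 = 7.330
ΔΔCt = 7.330 − 10.595 = -3.265
Fold change = 2^(−(-3.265)) = 2^3.265 = 9.6131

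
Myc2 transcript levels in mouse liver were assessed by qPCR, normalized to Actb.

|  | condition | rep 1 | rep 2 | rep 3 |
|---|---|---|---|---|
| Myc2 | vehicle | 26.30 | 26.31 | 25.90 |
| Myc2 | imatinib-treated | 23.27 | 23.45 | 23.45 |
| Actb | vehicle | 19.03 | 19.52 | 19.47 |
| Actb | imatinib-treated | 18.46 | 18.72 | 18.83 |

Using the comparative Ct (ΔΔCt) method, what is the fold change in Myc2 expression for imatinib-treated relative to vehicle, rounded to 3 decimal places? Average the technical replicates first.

4.317

Mean Ct: Myc2 vehicle 26.170; Myc2 imatinib-treated 23.390; Actb vehicle 19.340; Actb imatinib-treated 18.670
ΔCt(vehicle) = 26.170 − 19.340 = 6.830
ΔCt(imatinib-treated) = 23.390 − 18.670 = 4.720
ΔΔCt = 4.720 − 6.830 = -2.110
Fold change = 2^(−(-2.110)) = 2^2.110 = 4.3169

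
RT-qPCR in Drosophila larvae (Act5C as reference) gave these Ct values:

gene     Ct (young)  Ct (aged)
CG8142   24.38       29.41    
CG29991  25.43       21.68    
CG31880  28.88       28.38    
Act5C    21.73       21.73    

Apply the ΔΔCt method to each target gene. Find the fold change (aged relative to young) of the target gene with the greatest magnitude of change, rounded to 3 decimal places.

CG8142: ΔΔCt = (29.41−21.73) − (24.38−21.73) = 7.68 − 2.65 = 5.03; fold change = 2^-5.03 = 0.031
CG29991: ΔΔCt = (21.68−21.73) − (25.43−21.73) = -0.05 − 3.70 = -3.75; fold change = 2^3.75 = 13.454
CG31880: ΔΔCt = (28.38−21.73) − (28.88−21.73) = 6.65 − 7.15 = -0.50; fold change = 2^0.50 = 1.414
CG8142 has the largest |ΔΔCt| = 5.03.

0.031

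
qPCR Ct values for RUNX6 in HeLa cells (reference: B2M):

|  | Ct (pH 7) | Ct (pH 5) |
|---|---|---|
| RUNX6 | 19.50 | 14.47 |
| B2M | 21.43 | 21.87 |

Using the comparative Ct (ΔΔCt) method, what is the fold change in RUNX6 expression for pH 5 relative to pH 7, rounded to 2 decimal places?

ΔCt(pH 7) = 19.500 − 21.430 = -1.930
ΔCt(pH 5) = 14.470 − 21.870 = -7.400
ΔΔCt = -7.400 − (-1.930) = -5.470
Fold change = 2^(−(-5.470)) = 2^5.470 = 44.324

44.32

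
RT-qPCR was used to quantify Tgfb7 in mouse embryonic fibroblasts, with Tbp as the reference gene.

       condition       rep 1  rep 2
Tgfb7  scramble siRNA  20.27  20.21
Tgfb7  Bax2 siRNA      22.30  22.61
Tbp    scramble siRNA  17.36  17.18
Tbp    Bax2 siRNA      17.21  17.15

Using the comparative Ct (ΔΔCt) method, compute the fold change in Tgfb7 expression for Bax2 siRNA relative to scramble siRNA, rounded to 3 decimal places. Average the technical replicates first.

Mean Ct: Tgfb7 scramble siRNA 20.240; Tgfb7 Bax2 siRNA 22.455; Tbp scramble siRNA 17.270; Tbp Bax2 siRNA 17.180
ΔCt(scramble siRNA) = 20.240 − 17.270 = 2.970
ΔCt(Bax2 siRNA) = 22.455 − 17.180 = 5.275
ΔΔCt = 5.275 − 2.970 = 2.305
Fold change = 2^(−2.305) = 0.2024

0.202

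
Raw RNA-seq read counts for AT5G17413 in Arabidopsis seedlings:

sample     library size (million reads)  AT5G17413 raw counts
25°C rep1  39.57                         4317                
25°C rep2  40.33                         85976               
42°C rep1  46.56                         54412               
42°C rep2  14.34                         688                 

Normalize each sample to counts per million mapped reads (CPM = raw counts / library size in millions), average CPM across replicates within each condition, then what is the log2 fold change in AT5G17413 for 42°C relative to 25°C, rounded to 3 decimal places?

-0.881

CPM(25°C rep1) = 4317 / 39.57 = 109.0978
CPM(25°C rep2) = 85976 / 40.33 = 2131.8125
CPM(42°C rep1) = 54412 / 46.56 = 1168.6426
CPM(42°C rep2) = 688 / 14.34 = 47.9777
mean CPM(25°C) = 1120.4552; mean CPM(42°C) = 608.3101
Fold change = 608.3101 / 1120.4552 = 0.54291
log2(0.54291) = -0.8812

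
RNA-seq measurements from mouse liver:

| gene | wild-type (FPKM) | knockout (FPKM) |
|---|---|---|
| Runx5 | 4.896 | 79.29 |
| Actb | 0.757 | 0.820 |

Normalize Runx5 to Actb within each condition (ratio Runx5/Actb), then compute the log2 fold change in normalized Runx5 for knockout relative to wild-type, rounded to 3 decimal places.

Runx5/Actb (wild-type) = 4.896 / 0.757 = 6.4676
Runx5/Actb (knockout) = 79.29 / 0.820 = 96.695
Fold change = 96.695 / 6.4676 = 14.9506
log2(14.9506) = 3.9021

3.902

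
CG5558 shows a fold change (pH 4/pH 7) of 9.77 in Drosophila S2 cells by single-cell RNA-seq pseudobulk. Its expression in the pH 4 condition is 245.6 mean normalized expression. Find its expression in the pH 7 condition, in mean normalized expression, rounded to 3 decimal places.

pH 7 expression = 245.6 / 9.77 = 25.138

25.138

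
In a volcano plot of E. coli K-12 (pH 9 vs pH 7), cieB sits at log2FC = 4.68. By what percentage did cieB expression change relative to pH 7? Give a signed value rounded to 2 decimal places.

Fold change = 2^(4.68) = 25.6342
Percent change = (FC − 1) × 100% = (25.6342 − 1) × 100 = 2463.42%

2463.42%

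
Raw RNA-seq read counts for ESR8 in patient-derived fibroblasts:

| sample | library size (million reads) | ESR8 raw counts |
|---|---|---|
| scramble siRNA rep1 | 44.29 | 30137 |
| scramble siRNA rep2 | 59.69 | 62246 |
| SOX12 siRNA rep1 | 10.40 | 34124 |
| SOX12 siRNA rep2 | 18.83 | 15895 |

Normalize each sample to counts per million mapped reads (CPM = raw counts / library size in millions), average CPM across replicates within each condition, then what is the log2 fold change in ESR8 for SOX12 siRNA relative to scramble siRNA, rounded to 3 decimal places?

1.259

CPM(scramble siRNA rep1) = 30137 / 44.29 = 680.4471
CPM(scramble siRNA rep2) = 62246 / 59.69 = 1042.8212
CPM(SOX12 siRNA rep1) = 34124 / 10.40 = 3281.1538
CPM(SOX12 siRNA rep2) = 15895 / 18.83 = 844.1317
mean CPM(scramble siRNA) = 861.6341; mean CPM(SOX12 siRNA) = 2062.6428
Fold change = 2062.6428 / 861.6341 = 2.39387
log2(2.39387) = 1.2593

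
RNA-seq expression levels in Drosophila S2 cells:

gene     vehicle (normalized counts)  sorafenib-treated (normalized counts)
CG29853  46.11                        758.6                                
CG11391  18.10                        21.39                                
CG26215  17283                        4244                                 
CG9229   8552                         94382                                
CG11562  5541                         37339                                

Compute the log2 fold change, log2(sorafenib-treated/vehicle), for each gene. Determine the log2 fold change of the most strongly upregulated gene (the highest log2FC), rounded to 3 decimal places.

4.040

log2(758.6/46.11) = 4.040  (CG29853)
log2(21.39/18.10) = 0.241  (CG11391)
log2(4244/17283) = -2.026  (CG26215)
log2(94382/8552) = 3.464  (CG9229)
log2(37339/5541) = 2.752  (CG11562)
CG29853 is most strongly upregulated.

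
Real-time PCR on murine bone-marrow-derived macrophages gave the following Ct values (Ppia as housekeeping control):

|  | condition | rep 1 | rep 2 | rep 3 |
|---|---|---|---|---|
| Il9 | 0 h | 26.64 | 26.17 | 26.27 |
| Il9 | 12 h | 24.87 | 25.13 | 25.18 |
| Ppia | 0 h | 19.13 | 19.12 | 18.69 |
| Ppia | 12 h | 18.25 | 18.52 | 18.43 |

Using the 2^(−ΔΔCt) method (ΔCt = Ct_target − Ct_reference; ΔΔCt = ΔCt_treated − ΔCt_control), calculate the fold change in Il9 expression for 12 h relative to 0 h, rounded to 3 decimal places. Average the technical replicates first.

1.647

Mean Ct: Il9 0 h 26.360; Il9 12 h 25.060; Ppia 0 h 18.980; Ppia 12 h 18.400
ΔCt(0 h) = 26.360 − 18.980 = 7.380
ΔCt(12 h) = 25.060 − 18.400 = 6.660
ΔΔCt = 6.660 − 7.380 = -0.720
Fold change = 2^(−(-0.720)) = 2^0.720 = 1.6472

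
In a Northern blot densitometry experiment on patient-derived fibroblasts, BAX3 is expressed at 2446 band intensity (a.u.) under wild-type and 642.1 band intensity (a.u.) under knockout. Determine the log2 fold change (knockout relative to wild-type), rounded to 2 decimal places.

Fold change = 642.1 / 2446 = 0.2625
log2(0.2625) = -1.930

-1.93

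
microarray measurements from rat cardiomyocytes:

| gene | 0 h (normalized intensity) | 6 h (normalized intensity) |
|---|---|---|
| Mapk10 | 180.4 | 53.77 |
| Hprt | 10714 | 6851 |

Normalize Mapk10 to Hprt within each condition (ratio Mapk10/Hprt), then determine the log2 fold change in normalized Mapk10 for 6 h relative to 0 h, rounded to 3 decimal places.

-1.101

Mapk10/Hprt (0 h) = 180.4 / 10714 = 0.016838
Mapk10/Hprt (6 h) = 53.77 / 6851 = 0.0078485
Fold change = 0.0078485 / 0.016838 = 0.4661
log2(0.4661) = -1.1012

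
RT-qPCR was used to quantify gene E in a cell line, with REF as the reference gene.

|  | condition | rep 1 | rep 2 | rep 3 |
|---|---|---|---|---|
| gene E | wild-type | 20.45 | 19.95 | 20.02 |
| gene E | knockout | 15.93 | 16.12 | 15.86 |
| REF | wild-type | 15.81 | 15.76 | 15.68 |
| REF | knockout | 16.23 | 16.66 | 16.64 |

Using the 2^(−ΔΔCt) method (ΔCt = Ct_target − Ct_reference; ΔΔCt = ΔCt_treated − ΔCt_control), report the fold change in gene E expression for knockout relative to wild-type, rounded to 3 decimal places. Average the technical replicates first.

30.484

Mean Ct: gene E wild-type 20.140; gene E knockout 15.970; REF wild-type 15.750; REF knockout 16.510
ΔCt(wild-type) = 20.140 − 15.750 = 4.390
ΔCt(knockout) = 15.970 − 16.510 = -0.540
ΔΔCt = -0.540 − 4.390 = -4.930
Fold change = 2^(−(-4.930)) = 2^4.930 = 30.4844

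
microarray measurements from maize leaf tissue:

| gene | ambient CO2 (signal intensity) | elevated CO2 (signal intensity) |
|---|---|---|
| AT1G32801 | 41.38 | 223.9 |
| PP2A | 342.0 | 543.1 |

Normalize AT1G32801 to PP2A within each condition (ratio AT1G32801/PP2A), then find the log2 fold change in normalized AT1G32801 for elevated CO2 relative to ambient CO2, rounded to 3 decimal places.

AT1G32801/PP2A (ambient CO2) = 41.38 / 342.0 = 0.12099
AT1G32801/PP2A (elevated CO2) = 223.9 / 543.1 = 0.41226
Fold change = 0.41226 / 0.12099 = 3.4073
log2(3.4073) = 1.7686

1.769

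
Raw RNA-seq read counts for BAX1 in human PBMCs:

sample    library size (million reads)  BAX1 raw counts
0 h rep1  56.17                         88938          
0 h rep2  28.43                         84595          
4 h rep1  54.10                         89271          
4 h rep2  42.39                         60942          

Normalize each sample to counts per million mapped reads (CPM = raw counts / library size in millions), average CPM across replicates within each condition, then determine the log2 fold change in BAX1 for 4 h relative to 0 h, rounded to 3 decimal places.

-0.562

CPM(0 h rep1) = 88938 / 56.17 = 1583.3719
CPM(0 h rep2) = 84595 / 28.43 = 2975.5540
CPM(4 h rep1) = 89271 / 54.10 = 1650.1109
CPM(4 h rep2) = 60942 / 42.39 = 1437.6504
mean CPM(0 h) = 2279.4629; mean CPM(4 h) = 1543.8806
Fold change = 1543.8806 / 2279.4629 = 0.67730
log2(0.67730) = -0.5621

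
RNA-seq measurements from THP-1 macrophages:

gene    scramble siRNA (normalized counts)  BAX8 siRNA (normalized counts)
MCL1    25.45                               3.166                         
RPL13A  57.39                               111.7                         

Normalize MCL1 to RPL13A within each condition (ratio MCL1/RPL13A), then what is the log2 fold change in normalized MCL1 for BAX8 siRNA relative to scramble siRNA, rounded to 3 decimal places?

-3.968

MCL1/RPL13A (scramble siRNA) = 25.45 / 57.39 = 0.44346
MCL1/RPL13A (BAX8 siRNA) = 3.166 / 111.7 = 0.028344
Fold change = 0.028344 / 0.44346 = 0.0639
log2(0.0639) = -3.9677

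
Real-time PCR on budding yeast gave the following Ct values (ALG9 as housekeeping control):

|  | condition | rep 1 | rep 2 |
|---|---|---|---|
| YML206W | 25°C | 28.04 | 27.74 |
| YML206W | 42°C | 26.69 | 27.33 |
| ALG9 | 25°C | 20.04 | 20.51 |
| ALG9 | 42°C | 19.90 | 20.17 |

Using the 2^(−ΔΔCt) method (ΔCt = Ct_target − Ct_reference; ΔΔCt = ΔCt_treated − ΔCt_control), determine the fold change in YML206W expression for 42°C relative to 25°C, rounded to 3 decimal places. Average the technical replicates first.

Mean Ct: YML206W 25°C 27.890; YML206W 42°C 27.010; ALG9 25°C 20.275; ALG9 42°C 20.035
ΔCt(25°C) = 27.890 − 20.275 = 7.615
ΔCt(42°C) = 27.010 − 20.035 = 6.975
ΔΔCt = 6.975 − 7.615 = -0.640
Fold change = 2^(−(-0.640)) = 2^0.640 = 1.5583

1.558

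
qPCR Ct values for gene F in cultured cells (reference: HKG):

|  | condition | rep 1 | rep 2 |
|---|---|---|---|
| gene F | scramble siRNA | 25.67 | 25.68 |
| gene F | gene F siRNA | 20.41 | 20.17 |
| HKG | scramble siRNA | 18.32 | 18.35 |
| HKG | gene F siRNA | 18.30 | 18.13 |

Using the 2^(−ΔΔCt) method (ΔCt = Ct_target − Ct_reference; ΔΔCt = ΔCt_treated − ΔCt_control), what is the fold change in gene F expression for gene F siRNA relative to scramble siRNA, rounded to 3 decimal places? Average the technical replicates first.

Mean Ct: gene F scramble siRNA 25.675; gene F gene F siRNA 20.290; HKG scramble siRNA 18.335; HKG gene F siRNA 18.215
ΔCt(scramble siRNA) = 25.675 − 18.335 = 7.340
ΔCt(gene F siRNA) = 20.290 − 18.215 = 2.075
ΔΔCt = 2.075 − 7.340 = -5.265
Fold change = 2^(−(-5.265)) = 2^5.265 = 38.4524

38.452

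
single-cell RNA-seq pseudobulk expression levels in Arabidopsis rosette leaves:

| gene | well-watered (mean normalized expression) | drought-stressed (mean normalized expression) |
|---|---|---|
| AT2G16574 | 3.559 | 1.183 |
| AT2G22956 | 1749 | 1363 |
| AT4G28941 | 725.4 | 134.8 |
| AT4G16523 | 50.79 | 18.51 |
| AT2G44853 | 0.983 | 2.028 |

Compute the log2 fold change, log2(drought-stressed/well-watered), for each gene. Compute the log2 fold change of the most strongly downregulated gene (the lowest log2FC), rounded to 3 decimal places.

log2(1.183/3.559) = -1.589  (AT2G16574)
log2(1363/1749) = -0.360  (AT2G22956)
log2(134.8/725.4) = -2.428  (AT4G28941)
log2(18.51/50.79) = -1.456  (AT4G16523)
log2(2.028/0.983) = 1.045  (AT2G44853)
AT4G28941 is most strongly downregulated.

-2.428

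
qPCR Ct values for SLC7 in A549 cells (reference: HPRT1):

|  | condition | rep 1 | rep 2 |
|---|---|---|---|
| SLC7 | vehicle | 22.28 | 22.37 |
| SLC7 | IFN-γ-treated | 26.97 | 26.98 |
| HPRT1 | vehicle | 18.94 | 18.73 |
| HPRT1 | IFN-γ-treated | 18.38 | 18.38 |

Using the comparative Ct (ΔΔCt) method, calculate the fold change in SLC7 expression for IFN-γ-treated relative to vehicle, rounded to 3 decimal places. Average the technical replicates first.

0.029

Mean Ct: SLC7 vehicle 22.325; SLC7 IFN-γ-treated 26.975; HPRT1 vehicle 18.835; HPRT1 IFN-γ-treated 18.380
ΔCt(vehicle) = 22.325 − 18.835 = 3.490
ΔCt(IFN-γ-treated) = 26.975 − 18.380 = 8.595
ΔΔCt = 8.595 − 3.490 = 5.105
Fold change = 2^(−5.105) = 0.0291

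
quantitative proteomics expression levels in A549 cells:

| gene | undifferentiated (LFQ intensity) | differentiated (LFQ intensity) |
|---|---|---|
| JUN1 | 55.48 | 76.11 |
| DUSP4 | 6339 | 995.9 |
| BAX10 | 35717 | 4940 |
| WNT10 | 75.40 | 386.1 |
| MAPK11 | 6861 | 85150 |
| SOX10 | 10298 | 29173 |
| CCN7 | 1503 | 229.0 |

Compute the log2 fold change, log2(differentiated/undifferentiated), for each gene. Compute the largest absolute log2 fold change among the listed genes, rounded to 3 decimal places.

log2(76.11/55.48) = 0.456  (JUN1)
log2(995.9/6339) = -2.670  (DUSP4)
log2(4940/35717) = -2.854  (BAX10)
log2(386.1/75.40) = 2.356  (WNT10)
log2(85150/6861) = 3.634  (MAPK11)
log2(29173/10298) = 1.502  (SOX10)
log2(229.0/1503) = -2.714  (CCN7)
The largest magnitude belongs to MAPK11.

3.634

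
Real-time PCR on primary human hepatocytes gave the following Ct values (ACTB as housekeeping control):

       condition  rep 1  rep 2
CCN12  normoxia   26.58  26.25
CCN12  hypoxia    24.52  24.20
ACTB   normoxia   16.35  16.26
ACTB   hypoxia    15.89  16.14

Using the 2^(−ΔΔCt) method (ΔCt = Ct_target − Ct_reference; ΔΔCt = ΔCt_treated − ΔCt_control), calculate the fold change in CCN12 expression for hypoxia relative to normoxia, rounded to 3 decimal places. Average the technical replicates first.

3.399

Mean Ct: CCN12 normoxia 26.415; CCN12 hypoxia 24.360; ACTB normoxia 16.305; ACTB hypoxia 16.015
ΔCt(normoxia) = 26.415 − 16.305 = 10.110
ΔCt(hypoxia) = 24.360 − 16.015 = 8.345
ΔΔCt = 8.345 − 10.110 = -1.765
Fold change = 2^(−(-1.765)) = 2^1.765 = 3.3987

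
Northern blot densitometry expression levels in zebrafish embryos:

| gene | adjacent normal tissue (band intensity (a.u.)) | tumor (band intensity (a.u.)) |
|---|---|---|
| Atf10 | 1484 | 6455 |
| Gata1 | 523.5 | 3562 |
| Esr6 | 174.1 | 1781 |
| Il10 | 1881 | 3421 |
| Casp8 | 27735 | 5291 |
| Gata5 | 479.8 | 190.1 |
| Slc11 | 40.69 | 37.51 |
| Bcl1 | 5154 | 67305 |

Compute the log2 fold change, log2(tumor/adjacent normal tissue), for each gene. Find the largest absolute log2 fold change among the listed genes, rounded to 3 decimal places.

log2(6455/1484) = 2.121  (Atf10)
log2(3562/523.5) = 2.766  (Gata1)
log2(1781/174.1) = 3.355  (Esr6)
log2(3421/1881) = 0.863  (Il10)
log2(5291/27735) = -2.390  (Casp8)
log2(190.1/479.8) = -1.336  (Gata5)
log2(37.51/40.69) = -0.117  (Slc11)
log2(67305/5154) = 3.707  (Bcl1)
The largest magnitude belongs to Bcl1.

3.707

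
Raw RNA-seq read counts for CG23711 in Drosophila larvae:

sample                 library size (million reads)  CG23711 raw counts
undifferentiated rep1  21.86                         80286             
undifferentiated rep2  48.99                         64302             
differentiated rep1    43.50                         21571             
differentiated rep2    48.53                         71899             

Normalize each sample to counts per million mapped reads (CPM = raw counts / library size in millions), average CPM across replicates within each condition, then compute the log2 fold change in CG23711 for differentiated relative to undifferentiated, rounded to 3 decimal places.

CPM(undifferentiated rep1) = 80286 / 21.86 = 3672.7356
CPM(undifferentiated rep2) = 64302 / 48.99 = 1312.5536
CPM(differentiated rep1) = 21571 / 43.50 = 495.8851
CPM(differentiated rep2) = 71899 / 48.53 = 1481.5372
mean CPM(undifferentiated) = 2492.6446; mean CPM(differentiated) = 988.7111
Fold change = 988.7111 / 2492.6446 = 0.39665
log2(0.39665) = -1.3341

-1.334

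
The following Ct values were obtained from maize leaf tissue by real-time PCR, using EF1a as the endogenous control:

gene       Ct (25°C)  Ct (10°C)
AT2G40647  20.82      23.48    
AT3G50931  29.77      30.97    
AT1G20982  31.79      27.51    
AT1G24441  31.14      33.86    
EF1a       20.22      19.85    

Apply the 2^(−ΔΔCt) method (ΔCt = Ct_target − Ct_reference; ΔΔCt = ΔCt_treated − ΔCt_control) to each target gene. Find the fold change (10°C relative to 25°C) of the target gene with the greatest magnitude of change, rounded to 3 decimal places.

AT2G40647: ΔΔCt = (23.48−19.85) − (20.82−20.22) = 3.63 − 0.60 = 3.03; fold change = 2^-3.03 = 0.122
AT3G50931: ΔΔCt = (30.97−19.85) − (29.77−20.22) = 11.12 − 9.55 = 1.57; fold change = 2^-1.57 = 0.337
AT1G20982: ΔΔCt = (27.51−19.85) − (31.79−20.22) = 7.66 − 11.57 = -3.91; fold change = 2^3.91 = 15.032
AT1G24441: ΔΔCt = (33.86−19.85) − (31.14−20.22) = 14.01 − 10.92 = 3.09; fold change = 2^-3.09 = 0.117
AT1G20982 has the largest |ΔΔCt| = 3.91.

15.032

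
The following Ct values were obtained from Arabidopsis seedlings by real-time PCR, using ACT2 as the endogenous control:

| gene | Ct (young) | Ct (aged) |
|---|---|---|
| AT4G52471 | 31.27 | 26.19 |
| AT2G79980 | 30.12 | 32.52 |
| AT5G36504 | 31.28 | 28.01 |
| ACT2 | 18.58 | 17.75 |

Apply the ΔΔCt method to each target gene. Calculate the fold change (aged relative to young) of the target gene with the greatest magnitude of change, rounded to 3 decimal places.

AT4G52471: ΔΔCt = (26.19−17.75) − (31.27−18.58) = 8.44 − 12.69 = -4.25; fold change = 2^4.25 = 19.027
AT2G79980: ΔΔCt = (32.52−17.75) − (30.12−18.58) = 14.77 − 11.54 = 3.23; fold change = 2^-3.23 = 0.107
AT5G36504: ΔΔCt = (28.01−17.75) − (31.28−18.58) = 10.26 − 12.70 = -2.44; fold change = 2^2.44 = 5.426
AT4G52471 has the largest |ΔΔCt| = 4.25.

19.027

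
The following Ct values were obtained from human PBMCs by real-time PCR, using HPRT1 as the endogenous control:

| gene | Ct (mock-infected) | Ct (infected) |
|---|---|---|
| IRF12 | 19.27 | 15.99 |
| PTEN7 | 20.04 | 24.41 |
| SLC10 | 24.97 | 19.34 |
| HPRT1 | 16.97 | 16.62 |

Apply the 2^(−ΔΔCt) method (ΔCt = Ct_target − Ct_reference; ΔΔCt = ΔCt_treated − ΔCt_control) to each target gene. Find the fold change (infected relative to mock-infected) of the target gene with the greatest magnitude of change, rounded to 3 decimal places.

IRF12: ΔΔCt = (15.99−16.62) − (19.27−16.97) = -0.63 − 2.30 = -2.93; fold change = 2^2.93 = 7.621
PTEN7: ΔΔCt = (24.41−16.62) − (20.04−16.97) = 7.79 − 3.07 = 4.72; fold change = 2^-4.72 = 0.038
SLC10: ΔΔCt = (19.34−16.62) − (24.97−16.97) = 2.72 − 8.00 = -5.28; fold change = 2^5.28 = 38.854
SLC10 has the largest |ΔΔCt| = 5.28.

38.854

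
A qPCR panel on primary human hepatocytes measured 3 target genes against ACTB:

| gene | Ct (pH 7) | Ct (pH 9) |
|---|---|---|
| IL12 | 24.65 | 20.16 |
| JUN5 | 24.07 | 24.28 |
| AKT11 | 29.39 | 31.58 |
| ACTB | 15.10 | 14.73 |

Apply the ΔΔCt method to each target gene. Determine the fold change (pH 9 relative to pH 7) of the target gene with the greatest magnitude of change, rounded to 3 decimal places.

IL12: ΔΔCt = (20.16−14.73) − (24.65−15.10) = 5.43 − 9.55 = -4.12; fold change = 2^4.12 = 17.388
JUN5: ΔΔCt = (24.28−14.73) − (24.07−15.10) = 9.55 − 8.97 = 0.58; fold change = 2^-0.58 = 0.669
AKT11: ΔΔCt = (31.58−14.73) − (29.39−15.10) = 16.85 − 14.29 = 2.56; fold change = 2^-2.56 = 0.170
IL12 has the largest |ΔΔCt| = 4.12.

17.388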